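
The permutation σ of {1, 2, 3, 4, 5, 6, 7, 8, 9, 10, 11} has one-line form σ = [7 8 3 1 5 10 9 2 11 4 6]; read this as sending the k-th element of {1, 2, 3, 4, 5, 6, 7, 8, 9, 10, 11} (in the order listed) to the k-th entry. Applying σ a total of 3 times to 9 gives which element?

10

Tracing 9 → 11 → … returns to 9 after 7 steps, so 9 lies in a 7-cycle (1 7 9 11 6 10 4).
Stepping 3 places around the cycle: 9 → 11 → 6 → 10.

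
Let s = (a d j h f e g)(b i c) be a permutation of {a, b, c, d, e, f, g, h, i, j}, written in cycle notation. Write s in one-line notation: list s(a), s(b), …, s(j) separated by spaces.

d i b j g e a f c h

Image by image: a→d, b→i, c→b, d→j, e→g, f→e, g→a, h→f, i→c, j→h.
So the one-line form is d i b j g e a f c h.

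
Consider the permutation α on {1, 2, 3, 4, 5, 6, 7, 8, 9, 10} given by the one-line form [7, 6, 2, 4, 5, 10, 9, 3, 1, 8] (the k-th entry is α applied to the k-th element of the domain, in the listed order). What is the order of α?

Decomposing into disjoint cycles gives cycle lengths 5, 3, 1, 1.
The order is lcm(5, 3) = 15.

15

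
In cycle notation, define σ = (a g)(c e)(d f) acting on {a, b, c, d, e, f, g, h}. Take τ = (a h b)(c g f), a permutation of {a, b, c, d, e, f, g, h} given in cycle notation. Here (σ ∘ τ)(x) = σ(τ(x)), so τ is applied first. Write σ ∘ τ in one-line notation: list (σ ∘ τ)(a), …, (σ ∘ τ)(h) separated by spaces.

h g a f c e d b

(σ ∘ τ)(x) = σ(τ(x)). Computing each image: σ(τ(a)) = σ(h) = h, σ(τ(b)) = σ(a) = g, σ(τ(c)) = σ(g) = a, σ(τ(d)) = σ(d) = f, σ(τ(e)) = σ(e) = c, σ(τ(f)) = σ(c) = e, σ(τ(g)) = σ(f) = d, σ(τ(h)) = σ(b) = b.
Hence σ ∘ τ = [h g a f c e d b].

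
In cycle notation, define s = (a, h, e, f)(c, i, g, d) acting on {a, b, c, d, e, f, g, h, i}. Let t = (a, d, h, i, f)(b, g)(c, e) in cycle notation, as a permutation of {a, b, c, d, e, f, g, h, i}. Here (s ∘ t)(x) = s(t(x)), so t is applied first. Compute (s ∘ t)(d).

e

First apply t: t(d) = h, then s(h) = e. Thus (s ∘ t)(d) = e.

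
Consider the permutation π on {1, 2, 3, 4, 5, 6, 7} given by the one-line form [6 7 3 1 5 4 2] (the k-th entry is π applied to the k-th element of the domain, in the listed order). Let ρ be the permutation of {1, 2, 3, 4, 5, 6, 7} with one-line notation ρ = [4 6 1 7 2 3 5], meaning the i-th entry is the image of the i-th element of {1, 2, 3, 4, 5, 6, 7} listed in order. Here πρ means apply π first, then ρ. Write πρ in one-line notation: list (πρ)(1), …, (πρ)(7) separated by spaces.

(πρ)(x) = ρ(π(x)). Computing each image: ρ(π(1)) = ρ(6) = 3, ρ(π(2)) = ρ(7) = 5, ρ(π(3)) = ρ(3) = 1, ρ(π(4)) = ρ(1) = 4, ρ(π(5)) = ρ(5) = 2, ρ(π(6)) = ρ(4) = 7, ρ(π(7)) = ρ(2) = 6.
Hence πρ = [3 5 1 4 2 7 6].

3 5 1 4 2 7 6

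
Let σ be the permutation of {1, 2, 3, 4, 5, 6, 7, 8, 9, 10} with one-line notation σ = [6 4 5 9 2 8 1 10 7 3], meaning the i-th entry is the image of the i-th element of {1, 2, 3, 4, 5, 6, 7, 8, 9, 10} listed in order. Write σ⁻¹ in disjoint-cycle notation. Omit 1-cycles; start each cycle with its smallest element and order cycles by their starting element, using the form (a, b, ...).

(1, 7, 9, 4, 2, 5, 3, 10, 8, 6)

The cycle decomposition of σ is (1, 6, 8, 10, 3, 5, 2, 4, 9, 7).
The inverse reverses every cycle; in canonical form, σ⁻¹ = (1, 7, 9, 4, 2, 5, 3, 10, 8, 6).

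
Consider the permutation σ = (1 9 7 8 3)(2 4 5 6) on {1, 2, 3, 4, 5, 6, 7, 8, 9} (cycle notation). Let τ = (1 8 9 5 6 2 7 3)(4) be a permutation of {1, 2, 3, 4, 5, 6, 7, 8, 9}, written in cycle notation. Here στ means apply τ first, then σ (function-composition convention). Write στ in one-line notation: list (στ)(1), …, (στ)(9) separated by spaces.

(στ)(x) = σ(τ(x)). Computing each image: σ(τ(1)) = σ(8) = 3, σ(τ(2)) = σ(7) = 8, σ(τ(3)) = σ(1) = 9, σ(τ(4)) = σ(4) = 5, σ(τ(5)) = σ(6) = 2, σ(τ(6)) = σ(2) = 4, σ(τ(7)) = σ(3) = 1, σ(τ(8)) = σ(9) = 7, σ(τ(9)) = σ(5) = 6.
Hence στ = [3 8 9 5 2 4 1 7 6].

3 8 9 5 2 4 1 7 6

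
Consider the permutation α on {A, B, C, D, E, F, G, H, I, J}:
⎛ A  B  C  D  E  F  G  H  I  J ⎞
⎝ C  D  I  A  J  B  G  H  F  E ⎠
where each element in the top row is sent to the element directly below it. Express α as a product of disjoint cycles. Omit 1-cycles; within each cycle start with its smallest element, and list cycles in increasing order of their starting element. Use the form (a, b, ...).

(A, C, I, F, B, D)(E, J)

Iterating α from A gives A → C → I → F → B → D → A; that is the 6-cycle (A, C, I, F, B, D).
Continuing from each remaining unvisited element yields (A, C, I, F, B, D)(E, J).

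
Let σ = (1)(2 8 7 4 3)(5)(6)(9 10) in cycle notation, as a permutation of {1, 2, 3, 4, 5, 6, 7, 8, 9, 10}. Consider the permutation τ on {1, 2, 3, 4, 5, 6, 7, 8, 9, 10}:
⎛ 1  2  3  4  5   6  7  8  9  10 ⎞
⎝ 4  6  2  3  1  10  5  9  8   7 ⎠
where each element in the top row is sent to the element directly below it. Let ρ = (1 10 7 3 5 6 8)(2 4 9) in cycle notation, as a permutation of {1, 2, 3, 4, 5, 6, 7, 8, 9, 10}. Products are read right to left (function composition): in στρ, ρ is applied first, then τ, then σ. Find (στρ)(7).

Chase 7: ρ(7) = 3; τ(3) = 2; σ(2) = 8. Hence (στρ)(7) = 8.

8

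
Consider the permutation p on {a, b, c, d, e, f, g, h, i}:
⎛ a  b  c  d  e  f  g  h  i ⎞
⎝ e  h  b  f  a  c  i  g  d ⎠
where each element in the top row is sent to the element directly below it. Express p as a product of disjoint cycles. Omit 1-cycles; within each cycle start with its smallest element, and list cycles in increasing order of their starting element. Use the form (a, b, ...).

(a, e)(b, h, g, i, d, f, c)

From a: a → e → a, closing the cycle (a, e).
Repeating from the next unused element and collecting all non-trivial cycles gives (a, e)(b, h, g, i, d, f, c).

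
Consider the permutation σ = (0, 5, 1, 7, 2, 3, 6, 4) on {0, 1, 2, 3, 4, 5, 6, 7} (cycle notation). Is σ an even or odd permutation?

The cycle lengths are 8.
A cycle is odd iff its length is even; σ has 1 even-length cycle, so sgn(σ) = (−1)^1 and σ is odd.

odd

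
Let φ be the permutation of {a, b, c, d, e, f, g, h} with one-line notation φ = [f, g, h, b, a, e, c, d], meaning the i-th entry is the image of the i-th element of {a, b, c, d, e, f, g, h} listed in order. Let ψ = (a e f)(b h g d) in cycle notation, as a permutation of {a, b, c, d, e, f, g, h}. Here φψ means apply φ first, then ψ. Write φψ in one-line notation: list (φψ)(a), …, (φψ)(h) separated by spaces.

a d g h e f c b

(φψ)(x) = ψ(φ(x)). Computing each image: ψ(φ(a)) = ψ(f) = a, ψ(φ(b)) = ψ(g) = d, ψ(φ(c)) = ψ(h) = g, ψ(φ(d)) = ψ(b) = h, ψ(φ(e)) = ψ(a) = e, ψ(φ(f)) = ψ(e) = f, ψ(φ(g)) = ψ(c) = c, ψ(φ(h)) = ψ(d) = b.
Hence φψ = [a d g h e f c b].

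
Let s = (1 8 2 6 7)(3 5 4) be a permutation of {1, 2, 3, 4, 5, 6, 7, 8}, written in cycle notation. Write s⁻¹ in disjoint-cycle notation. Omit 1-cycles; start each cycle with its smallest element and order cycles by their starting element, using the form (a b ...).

(1 7 6 2 8)(3 4 5)

Inverting a permutation written in cycle notation just reverses the order within every cycle.
After reversing and putting each cycle's least element first, s⁻¹ = (1 7 6 2 8)(3 4 5).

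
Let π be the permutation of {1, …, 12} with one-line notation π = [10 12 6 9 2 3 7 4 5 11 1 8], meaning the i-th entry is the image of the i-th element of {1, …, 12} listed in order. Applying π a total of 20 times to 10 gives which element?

Tracing 10 → 11 → … returns to 10 after 3 steps, so 10 lies in a 3-cycle (1, 10, 11).
Powers repeat with period 3 on this cycle, and 20 mod 3 = 2, so π^20(10) = π^2(10).
Stepping 2 places around the cycle: 10 → 11 → 1.

1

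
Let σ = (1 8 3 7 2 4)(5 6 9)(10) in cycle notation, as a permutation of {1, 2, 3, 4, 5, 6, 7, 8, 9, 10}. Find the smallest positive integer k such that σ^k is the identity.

The disjoint cycles have lengths 6, 3, 1.
Since disjoint cycles commute, ord(σ) = lcm(6, 3) = 6.

6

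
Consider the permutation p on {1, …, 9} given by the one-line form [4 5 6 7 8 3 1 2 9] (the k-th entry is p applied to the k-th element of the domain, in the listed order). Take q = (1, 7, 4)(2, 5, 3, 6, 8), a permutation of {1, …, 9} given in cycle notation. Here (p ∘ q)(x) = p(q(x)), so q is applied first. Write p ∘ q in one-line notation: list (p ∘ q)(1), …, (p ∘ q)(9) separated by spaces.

1 8 3 4 6 2 7 5 9

(p ∘ q)(x) = p(q(x)). Computing each image: p(q(1)) = p(7) = 1, p(q(2)) = p(5) = 8, p(q(3)) = p(6) = 3, p(q(4)) = p(1) = 4, p(q(5)) = p(3) = 6, p(q(6)) = p(8) = 2, p(q(7)) = p(4) = 7, p(q(8)) = p(2) = 5, p(q(9)) = p(9) = 9.
Hence p ∘ q = [1 8 3 4 6 2 7 5 9].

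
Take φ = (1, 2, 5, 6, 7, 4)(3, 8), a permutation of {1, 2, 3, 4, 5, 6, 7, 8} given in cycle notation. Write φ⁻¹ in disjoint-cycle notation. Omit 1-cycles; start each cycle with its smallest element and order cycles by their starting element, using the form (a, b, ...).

If φ sends a → b within a cycle, φ⁻¹ sends b → a; equivalently, reverse each cycle.
After reversing and putting each cycle's least element first, φ⁻¹ = (1, 4, 7, 6, 5, 2)(3, 8).

(1, 4, 7, 6, 5, 2)(3, 8)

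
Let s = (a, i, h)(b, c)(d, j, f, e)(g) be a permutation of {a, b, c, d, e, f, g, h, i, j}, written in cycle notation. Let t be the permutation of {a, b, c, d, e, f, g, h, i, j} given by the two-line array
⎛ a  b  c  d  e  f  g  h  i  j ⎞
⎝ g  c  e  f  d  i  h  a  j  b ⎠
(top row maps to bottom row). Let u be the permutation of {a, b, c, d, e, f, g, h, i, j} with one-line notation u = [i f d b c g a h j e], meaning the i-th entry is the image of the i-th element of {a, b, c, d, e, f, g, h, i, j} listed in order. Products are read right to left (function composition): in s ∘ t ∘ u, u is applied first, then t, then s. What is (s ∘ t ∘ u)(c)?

e

(s ∘ t ∘ u)(c) = s(t(u(c))). u(c) = d, then t(d) = f, then s(f) = e, so the result is e.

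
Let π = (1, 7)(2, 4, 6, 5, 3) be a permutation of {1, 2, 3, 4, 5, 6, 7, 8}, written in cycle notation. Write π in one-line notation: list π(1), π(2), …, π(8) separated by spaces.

7 4 2 6 3 5 1 8

Reading each image from the cycles: 1→7, 2→4, 3→2, 4→6, 5→3, 6→5, 7→1, 8→8.
Listing these in domain order gives 7 4 2 6 3 5 1 8.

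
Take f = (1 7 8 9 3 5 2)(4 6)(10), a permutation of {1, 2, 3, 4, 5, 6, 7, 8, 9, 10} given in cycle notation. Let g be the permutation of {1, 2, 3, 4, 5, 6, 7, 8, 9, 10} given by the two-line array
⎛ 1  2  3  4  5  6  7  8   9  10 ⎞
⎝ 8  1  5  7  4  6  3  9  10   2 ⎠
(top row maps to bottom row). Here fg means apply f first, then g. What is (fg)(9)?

5

f(9) = 3, then g(3) = 5; composing gives (fg)(9) = 5.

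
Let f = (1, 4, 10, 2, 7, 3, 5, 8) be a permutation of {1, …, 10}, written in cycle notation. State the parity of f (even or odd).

The cycle lengths are 8, 1, 1.
A cycle is odd iff its length is even; f has 1 even-length cycle, so sgn(f) = (−1)^1 and f is odd.

odd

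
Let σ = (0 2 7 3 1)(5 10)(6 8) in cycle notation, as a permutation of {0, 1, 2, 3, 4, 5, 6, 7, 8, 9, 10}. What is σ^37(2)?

2 lies in the 5-cycle (0 2 7 3 1).
Since the cycle has length 5, σ^37 acts on it the same as σ^2 (37 mod 5 = 2).
Advancing 2 steps from 2: 2 → 7 → 3.

3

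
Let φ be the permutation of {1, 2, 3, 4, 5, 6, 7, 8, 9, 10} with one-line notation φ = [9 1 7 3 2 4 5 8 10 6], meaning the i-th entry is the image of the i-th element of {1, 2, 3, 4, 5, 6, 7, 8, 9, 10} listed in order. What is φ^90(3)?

3

Tracing 3 → 7 → … returns to 3 after 9 steps, so 3 lies in a 9-cycle (1 9 10 6 4 3 7 5 2).
Since the cycle has length 9, φ^90 acts on it the same as φ^0 (90 mod 9 = 0).
So φ^90(3) = 3.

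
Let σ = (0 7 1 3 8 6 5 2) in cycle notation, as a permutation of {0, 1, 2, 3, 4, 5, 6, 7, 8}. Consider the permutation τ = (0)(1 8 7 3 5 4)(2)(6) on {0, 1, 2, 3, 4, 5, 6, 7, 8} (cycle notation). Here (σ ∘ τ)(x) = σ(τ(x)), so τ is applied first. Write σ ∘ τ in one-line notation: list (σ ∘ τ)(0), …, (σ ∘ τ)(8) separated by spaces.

(σ ∘ τ)(x) = σ(τ(x)). Computing each image: σ(τ(0)) = σ(0) = 7, σ(τ(1)) = σ(8) = 6, σ(τ(2)) = σ(2) = 0, σ(τ(3)) = σ(5) = 2, σ(τ(4)) = σ(1) = 3, σ(τ(5)) = σ(4) = 4, σ(τ(6)) = σ(6) = 5, σ(τ(7)) = σ(3) = 8, σ(τ(8)) = σ(7) = 1.
Hence σ ∘ τ = [7 6 0 2 3 4 5 8 1].

7 6 0 2 3 4 5 8 1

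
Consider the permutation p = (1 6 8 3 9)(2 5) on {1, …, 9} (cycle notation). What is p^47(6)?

6 lies in the 5-cycle (1 6 8 3 9).
Since the cycle has length 5, p^47 acts on it the same as p^2 (47 mod 5 = 2).
Advancing 2 steps from 6: 6 → 8 → 3.

3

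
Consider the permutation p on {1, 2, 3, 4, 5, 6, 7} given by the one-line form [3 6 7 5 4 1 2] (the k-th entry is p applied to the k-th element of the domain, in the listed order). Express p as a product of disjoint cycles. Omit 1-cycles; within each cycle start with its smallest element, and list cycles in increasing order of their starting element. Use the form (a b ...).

(1 3 7 2 6)(4 5)

From 1: 1 → 3 → 7 → 2 → 6 → 1, closing the cycle (1 3 7 2 6).
Continuing from each remaining unvisited element yields (1 3 7 2 6)(4 5).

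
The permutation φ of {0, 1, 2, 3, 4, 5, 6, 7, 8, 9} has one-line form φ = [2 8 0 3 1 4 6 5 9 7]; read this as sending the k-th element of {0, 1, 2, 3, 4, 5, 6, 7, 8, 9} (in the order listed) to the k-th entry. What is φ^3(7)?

1

Tracing 7 → 5 → … returns to 7 after 6 steps, so 7 lies in a 6-cycle (1, 8, 9, 7, 5, 4).
Advancing 3 steps from 7: 7 → 5 → 4 → 1.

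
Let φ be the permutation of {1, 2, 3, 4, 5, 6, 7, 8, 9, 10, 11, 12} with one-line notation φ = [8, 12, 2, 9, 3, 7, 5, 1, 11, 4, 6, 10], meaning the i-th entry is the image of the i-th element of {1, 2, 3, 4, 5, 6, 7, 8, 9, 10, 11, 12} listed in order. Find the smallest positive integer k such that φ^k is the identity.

The disjoint-cycle form of φ has cycle lengths 10, 2.
The order of φ is the least common multiple of its cycle lengths: lcm(10, 2) = 10.

10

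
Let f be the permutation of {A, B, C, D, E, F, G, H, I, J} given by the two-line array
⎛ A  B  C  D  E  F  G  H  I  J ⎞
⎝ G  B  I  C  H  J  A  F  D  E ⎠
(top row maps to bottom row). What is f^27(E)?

Tracing E → H → … returns to E after 4 steps, so E lies in a 4-cycle (E H F J).
Powers repeat with period 4 on this cycle, and 27 mod 4 = 3, so f^27(E) = f^3(E).
Advancing 3 steps from E: E → H → F → J.

J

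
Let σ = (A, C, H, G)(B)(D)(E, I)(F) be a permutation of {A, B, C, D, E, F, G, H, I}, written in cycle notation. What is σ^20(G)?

G lies in the 4-cycle (A, C, H, G).
On a 4-cycle, σ^4 is the identity, so σ^20 = σ^0 there (20 ≡ 0 mod 4).
So σ^20(G) = G.

G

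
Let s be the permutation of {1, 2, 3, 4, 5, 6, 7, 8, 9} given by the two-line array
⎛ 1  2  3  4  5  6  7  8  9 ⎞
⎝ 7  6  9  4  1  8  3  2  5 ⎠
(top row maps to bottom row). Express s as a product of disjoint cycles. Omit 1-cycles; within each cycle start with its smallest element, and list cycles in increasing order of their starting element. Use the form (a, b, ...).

(1, 7, 3, 9, 5)(2, 6, 8)

From 1: 1 → 7 → 3 → 9 → 5 → 1, closing the cycle (1, 7, 3, 9, 5).
Continuing from each remaining unvisited element yields (1, 7, 3, 9, 5)(2, 6, 8).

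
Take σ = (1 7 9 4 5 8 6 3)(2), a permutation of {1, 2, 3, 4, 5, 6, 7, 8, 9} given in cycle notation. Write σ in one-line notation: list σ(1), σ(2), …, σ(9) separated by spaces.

Reading each image from the cycles: 1→7, 2→2, 3→1, 4→5, 5→8, 6→3, 7→9, 8→6, 9→4.
So the one-line form is 7 2 1 5 8 3 9 6 4.

7 2 1 5 8 3 9 6 4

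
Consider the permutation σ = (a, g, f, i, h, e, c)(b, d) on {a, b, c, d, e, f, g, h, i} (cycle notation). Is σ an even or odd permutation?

odd

The cycle lengths are 7, 2.
A cycle is odd iff its length is even; σ has 1 even-length cycle, so sgn(σ) = (−1)^1 and σ is odd.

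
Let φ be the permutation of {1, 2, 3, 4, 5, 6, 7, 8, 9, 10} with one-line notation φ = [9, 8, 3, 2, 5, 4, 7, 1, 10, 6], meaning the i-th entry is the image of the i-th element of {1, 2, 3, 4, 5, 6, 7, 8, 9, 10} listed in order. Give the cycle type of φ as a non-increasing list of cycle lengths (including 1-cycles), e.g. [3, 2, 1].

[7, 1, 1, 1]

The disjoint cycles are (1, 9, 10, 6, 4, 2, 8)(3)(5)(7), with lengths 7, 1, 1, 1 in non-increasing order.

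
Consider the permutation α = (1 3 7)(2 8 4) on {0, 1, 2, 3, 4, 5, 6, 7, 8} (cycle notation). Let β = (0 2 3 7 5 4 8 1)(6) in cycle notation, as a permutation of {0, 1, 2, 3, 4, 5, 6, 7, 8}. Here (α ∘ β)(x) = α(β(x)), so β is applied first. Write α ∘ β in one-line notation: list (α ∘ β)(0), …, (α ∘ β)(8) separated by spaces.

(α ∘ β)(x) = α(β(x)). Computing each image: α(β(0)) = α(2) = 8, α(β(1)) = α(0) = 0, α(β(2)) = α(3) = 7, α(β(3)) = α(7) = 1, α(β(4)) = α(8) = 4, α(β(5)) = α(4) = 2, α(β(6)) = α(6) = 6, α(β(7)) = α(5) = 5, α(β(8)) = α(1) = 3.
Hence α ∘ β = [8 0 7 1 4 2 6 5 3].

8 0 7 1 4 2 6 5 3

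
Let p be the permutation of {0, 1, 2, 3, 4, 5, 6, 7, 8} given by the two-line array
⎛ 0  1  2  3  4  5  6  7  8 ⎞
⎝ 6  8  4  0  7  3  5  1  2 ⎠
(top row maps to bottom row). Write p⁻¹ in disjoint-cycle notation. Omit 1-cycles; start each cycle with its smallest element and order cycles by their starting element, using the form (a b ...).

(0 3 5 6)(1 7 4 2 8)

First write p in disjoint cycles: (0 6 5 3)(1 8 2 4 7).
Reversing each cycle (and rotating so the smallest element leads) gives p⁻¹ = (0 3 5 6)(1 7 4 2 8).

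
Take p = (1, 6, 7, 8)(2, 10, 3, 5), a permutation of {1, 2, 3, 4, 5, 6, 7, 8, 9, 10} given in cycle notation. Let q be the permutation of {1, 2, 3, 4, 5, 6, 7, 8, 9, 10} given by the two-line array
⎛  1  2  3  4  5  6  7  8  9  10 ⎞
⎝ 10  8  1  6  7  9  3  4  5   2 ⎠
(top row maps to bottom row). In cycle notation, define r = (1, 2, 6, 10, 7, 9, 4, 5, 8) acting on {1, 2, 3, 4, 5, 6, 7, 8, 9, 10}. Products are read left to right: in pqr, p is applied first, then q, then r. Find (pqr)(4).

Apply the permutations in order: p(4) = 4, then q(4) = 6, then r(6) = 10. So (pqr)(4) = 10.

10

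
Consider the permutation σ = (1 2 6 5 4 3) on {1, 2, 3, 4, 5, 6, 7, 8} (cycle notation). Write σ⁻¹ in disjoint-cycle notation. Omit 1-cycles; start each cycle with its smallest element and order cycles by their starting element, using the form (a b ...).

(1 3 4 5 6 2)

The inverse reverses each cycle.
Reversing each cycle of σ and rotating so the smallest element leads gives (1 3 4 5 6 2).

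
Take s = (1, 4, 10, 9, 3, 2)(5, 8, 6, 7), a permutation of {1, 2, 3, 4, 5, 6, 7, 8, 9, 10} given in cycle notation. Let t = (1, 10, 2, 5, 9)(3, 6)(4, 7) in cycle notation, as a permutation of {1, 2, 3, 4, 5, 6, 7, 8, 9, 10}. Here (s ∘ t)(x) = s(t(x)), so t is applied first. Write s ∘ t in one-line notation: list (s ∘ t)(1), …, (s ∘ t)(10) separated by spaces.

9 8 7 5 3 2 10 6 4 1

(s ∘ t)(x) = s(t(x)). Computing each image: s(t(1)) = s(10) = 9, s(t(2)) = s(5) = 8, s(t(3)) = s(6) = 7, s(t(4)) = s(7) = 5, s(t(5)) = s(9) = 3, s(t(6)) = s(3) = 2, s(t(7)) = s(4) = 10, s(t(8)) = s(8) = 6, s(t(9)) = s(1) = 4, s(t(10)) = s(2) = 1.
Hence s ∘ t = [9 8 7 5 3 2 10 6 4 1].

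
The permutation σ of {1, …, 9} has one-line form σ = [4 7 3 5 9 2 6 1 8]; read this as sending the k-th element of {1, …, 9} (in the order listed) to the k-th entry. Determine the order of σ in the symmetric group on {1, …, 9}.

The disjoint-cycle form of σ has cycle lengths 5, 3, 1.
Since disjoint cycles commute, ord(σ) = lcm(5, 3) = 15.

15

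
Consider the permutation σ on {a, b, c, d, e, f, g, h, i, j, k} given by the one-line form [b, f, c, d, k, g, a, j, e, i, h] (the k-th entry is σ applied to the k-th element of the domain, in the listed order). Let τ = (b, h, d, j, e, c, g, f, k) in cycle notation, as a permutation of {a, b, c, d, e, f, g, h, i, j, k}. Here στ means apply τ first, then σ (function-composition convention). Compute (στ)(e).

First apply τ: τ(e) = c, then σ(c) = c. Thus (στ)(e) = c.

c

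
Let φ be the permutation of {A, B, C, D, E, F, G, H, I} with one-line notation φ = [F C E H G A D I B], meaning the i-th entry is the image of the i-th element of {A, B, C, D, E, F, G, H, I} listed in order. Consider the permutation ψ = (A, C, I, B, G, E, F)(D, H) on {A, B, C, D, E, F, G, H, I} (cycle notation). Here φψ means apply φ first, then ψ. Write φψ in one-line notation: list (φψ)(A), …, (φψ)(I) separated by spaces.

(φψ)(x) = ψ(φ(x)). Computing each image: ψ(φ(A)) = ψ(F) = A, ψ(φ(B)) = ψ(C) = I, ψ(φ(C)) = ψ(E) = F, ψ(φ(D)) = ψ(H) = D, ψ(φ(E)) = ψ(G) = E, ψ(φ(F)) = ψ(A) = C, ψ(φ(G)) = ψ(D) = H, ψ(φ(H)) = ψ(I) = B, ψ(φ(I)) = ψ(B) = G.
Hence φψ = [A I F D E C H B G].

A I F D E C H B G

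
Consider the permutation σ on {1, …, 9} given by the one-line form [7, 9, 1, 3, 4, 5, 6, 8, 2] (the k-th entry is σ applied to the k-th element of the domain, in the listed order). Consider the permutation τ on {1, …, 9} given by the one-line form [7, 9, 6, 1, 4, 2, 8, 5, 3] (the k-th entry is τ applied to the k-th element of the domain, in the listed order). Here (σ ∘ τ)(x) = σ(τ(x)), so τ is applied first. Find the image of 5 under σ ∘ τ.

First apply τ: τ(5) = 4, then σ(4) = 3. Thus (σ ∘ τ)(5) = 3.

3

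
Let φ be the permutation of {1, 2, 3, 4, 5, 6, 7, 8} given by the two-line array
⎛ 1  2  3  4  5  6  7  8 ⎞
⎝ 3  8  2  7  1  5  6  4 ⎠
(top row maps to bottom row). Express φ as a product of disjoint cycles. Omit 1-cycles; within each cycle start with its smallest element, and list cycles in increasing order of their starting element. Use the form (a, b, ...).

(1, 3, 2, 8, 4, 7, 6, 5)

Start at 1 and follow images: 1 → 3 → 2 → 8 → 4 → 7 → 6 → 5 → 1, giving the cycle (1, 3, 2, 8, 4, 7, 6, 5).
Repeating from the next unused element and collecting all non-trivial cycles gives (1, 3, 2, 8, 4, 7, 6, 5).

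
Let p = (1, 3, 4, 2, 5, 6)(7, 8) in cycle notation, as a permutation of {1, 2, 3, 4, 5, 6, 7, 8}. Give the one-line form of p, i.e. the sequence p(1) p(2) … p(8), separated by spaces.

Each element maps to the next entry in its cycle (wrapping to the front): 1↦3, 2↦5, 3↦4, 4↦2, 5↦6, 6↦1, 7↦8, 8↦7.
Listing these in domain order gives 3 5 4 2 6 1 8 7.

3 5 4 2 6 1 8 7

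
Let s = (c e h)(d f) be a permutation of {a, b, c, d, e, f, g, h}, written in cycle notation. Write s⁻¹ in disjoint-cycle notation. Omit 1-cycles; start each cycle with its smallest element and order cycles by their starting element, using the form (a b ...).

The inverse reverses each cycle.
After reversing and putting each cycle's least element first, s⁻¹ = (c h e)(d f).

(c h e)(d f)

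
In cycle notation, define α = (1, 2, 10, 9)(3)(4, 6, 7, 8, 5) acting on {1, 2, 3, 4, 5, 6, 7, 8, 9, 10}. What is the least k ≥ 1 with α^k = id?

The cycle type of α is (5, 4, 1).
Since disjoint cycles commute, ord(α) = lcm(5, 4) = 20.

20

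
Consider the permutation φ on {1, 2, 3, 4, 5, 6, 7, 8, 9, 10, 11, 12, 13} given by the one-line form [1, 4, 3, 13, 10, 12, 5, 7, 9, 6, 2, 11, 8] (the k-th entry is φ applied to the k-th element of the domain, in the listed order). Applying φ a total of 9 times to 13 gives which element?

Tracing 13 → 8 → … returns to 13 after 10 steps, so 13 lies in a 10-cycle (2 4 13 8 7 5 10 6 12 11).
Stepping 9 places around the cycle: 13 → 8 → 7 → 5 → 10 → 6 → 12 → 11 → 2 → 4.

4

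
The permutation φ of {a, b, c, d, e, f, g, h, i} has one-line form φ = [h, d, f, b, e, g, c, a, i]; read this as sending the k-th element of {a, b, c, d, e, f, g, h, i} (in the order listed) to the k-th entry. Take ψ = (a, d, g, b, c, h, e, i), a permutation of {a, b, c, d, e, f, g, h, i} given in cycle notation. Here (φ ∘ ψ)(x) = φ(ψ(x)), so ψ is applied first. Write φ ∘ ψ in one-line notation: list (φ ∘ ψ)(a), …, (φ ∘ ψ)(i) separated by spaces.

b f a c i g d e h

(φ ∘ ψ)(x) = φ(ψ(x)). Computing each image: φ(ψ(a)) = φ(d) = b, φ(ψ(b)) = φ(c) = f, φ(ψ(c)) = φ(h) = a, φ(ψ(d)) = φ(g) = c, φ(ψ(e)) = φ(i) = i, φ(ψ(f)) = φ(f) = g, φ(ψ(g)) = φ(b) = d, φ(ψ(h)) = φ(e) = e, φ(ψ(i)) = φ(a) = h.
Hence φ ∘ ψ = [b f a c i g d e h].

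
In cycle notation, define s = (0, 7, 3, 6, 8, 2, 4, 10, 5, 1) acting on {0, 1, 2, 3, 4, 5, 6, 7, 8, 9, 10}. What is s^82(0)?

3

0 lies in the 10-cycle (0, 7, 3, 6, 8, 2, 4, 10, 5, 1).
Powers repeat with period 10 on this cycle, and 82 mod 10 = 2, so s^82(0) = s^2(0).
Stepping 2 places around the cycle: 0 → 7 → 3.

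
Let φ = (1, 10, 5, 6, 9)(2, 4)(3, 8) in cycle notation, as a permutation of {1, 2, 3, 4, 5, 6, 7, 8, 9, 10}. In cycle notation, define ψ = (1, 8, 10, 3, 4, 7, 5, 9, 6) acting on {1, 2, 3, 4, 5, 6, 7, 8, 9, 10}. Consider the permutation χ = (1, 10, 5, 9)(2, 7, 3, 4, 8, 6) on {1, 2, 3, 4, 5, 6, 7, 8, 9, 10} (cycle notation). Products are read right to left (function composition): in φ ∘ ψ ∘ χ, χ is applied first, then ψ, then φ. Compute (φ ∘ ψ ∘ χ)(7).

2

Chase 7: χ(7) = 3; ψ(3) = 4; φ(4) = 2. Hence (φ ∘ ψ ∘ χ)(7) = 2.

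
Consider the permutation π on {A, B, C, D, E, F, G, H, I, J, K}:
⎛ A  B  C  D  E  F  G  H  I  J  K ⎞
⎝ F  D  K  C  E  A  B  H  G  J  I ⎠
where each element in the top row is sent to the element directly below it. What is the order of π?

Decomposing into disjoint cycles gives cycle lengths 6, 2, 1, 1, 1.
The order of π is the least common multiple of its cycle lengths: lcm(6, 2) = 6.

6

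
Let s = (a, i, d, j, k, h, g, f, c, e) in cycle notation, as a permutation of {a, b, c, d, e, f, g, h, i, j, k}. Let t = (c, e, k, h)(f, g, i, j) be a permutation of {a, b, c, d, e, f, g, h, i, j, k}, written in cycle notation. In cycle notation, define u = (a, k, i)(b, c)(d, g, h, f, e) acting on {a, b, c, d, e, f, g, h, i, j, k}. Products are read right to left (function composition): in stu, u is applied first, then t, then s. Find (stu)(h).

f

Apply the permutations in order: u(h) = f, then t(f) = g, then s(g) = f. So (stu)(h) = f.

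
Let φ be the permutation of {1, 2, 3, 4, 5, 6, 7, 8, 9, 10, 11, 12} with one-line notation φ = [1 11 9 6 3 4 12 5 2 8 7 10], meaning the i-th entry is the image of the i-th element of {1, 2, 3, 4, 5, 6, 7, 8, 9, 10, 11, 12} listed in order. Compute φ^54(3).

Tracing 3 → 9 → … returns to 3 after 9 steps, so 3 lies in a 9-cycle (2 11 7 12 10 8 5 3 9).
Powers repeat with period 9 on this cycle, and 54 mod 9 = 0, so φ^54(3) = φ^0(3).
So φ^54(3) = 3.

3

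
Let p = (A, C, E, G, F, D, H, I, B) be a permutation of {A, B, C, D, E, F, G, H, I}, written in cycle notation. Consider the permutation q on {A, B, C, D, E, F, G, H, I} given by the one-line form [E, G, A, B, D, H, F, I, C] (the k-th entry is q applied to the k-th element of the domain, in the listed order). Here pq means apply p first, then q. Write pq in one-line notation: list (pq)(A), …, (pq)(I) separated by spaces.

A E D I F B H C G

For each element, apply p then q: A → C → A; B → A → E; C → E → D; D → H → I; E → G → F; F → D → B; G → F → H; H → I → C; I → B → G.
So pq in one-line form is A E D I F B H C G.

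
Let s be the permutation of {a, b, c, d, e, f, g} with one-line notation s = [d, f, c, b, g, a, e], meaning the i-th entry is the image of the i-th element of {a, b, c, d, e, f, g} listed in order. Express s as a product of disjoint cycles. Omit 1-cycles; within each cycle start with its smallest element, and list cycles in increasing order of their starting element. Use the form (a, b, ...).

From a: a → d → b → f → a, closing the cycle (a, d, b, f).
Repeating from the next unused element and collecting all non-trivial cycles gives (a, d, b, f)(e, g).

(a, d, b, f)(e, g)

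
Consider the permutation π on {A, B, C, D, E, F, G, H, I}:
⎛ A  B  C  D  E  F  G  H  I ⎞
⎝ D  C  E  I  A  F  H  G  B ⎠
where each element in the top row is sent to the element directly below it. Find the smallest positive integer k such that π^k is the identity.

The disjoint-cycle form of π has cycle lengths 6, 2, 1.
The order is lcm(6, 2) = 6.

6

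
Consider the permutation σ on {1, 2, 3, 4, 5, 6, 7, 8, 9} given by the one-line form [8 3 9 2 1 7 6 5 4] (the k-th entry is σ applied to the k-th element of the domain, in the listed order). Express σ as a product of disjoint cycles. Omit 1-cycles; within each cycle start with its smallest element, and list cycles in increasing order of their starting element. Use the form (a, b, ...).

(1, 8, 5)(2, 3, 9, 4)(6, 7)

Iterating σ from 1 gives 1 → 8 → 5 → 1; that is the 3-cycle (1, 8, 5).
Continuing from each remaining unvisited element yields (1, 8, 5)(2, 3, 9, 4)(6, 7).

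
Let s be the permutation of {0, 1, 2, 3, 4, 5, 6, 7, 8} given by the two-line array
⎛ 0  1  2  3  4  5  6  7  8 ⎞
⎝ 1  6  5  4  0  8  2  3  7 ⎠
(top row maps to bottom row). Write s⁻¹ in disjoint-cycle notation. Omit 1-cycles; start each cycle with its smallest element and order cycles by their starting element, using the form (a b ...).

(0 4 3 7 8 5 2 6 1)

First write s in disjoint cycles: (0 1 6 2 5 8 7 3 4).
Reversing each cycle (and rotating so the smallest element leads) gives s⁻¹ = (0 4 3 7 8 5 2 6 1).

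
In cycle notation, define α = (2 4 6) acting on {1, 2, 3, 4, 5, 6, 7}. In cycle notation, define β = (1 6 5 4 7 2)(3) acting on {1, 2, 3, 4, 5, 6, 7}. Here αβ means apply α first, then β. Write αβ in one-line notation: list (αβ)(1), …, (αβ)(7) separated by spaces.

6 7 3 5 4 1 2

Chase each element through α then β: 1 → 1 → 6; 2 → 4 → 7; 3 → 3 → 3; 4 → 6 → 5; 5 → 5 → 4; 6 → 2 → 1; 7 → 7 → 2.
Collecting the images, αβ = [6 7 3 5 4 1 2].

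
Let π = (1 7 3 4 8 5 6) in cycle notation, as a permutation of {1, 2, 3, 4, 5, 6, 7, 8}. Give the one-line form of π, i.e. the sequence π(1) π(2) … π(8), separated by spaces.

7 2 4 8 6 1 3 5

Image by image: 1↦7, 2↦2, 3↦4, 4↦8, 5↦6, 6↦1, 7↦3, 8↦5.
So the one-line form is 7 2 4 8 6 1 3 5.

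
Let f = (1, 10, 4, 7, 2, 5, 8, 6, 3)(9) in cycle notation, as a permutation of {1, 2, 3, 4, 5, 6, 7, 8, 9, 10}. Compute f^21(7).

7 lies in the 9-cycle (1, 10, 4, 7, 2, 5, 8, 6, 3).
Powers repeat with period 9 on this cycle, and 21 mod 9 = 3, so f^21(7) = f^3(7).
Stepping 3 places around the cycle: 7 → 2 → 5 → 8.

8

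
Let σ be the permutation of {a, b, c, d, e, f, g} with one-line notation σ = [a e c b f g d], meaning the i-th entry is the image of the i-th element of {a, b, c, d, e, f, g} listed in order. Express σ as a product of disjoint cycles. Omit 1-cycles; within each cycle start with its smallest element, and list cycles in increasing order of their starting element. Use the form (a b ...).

(b e f g d)

Start at b and follow images: b → e → f → g → d → b, giving the cycle (b e f g d).
Continuing from each remaining unvisited element yields (b e f g d).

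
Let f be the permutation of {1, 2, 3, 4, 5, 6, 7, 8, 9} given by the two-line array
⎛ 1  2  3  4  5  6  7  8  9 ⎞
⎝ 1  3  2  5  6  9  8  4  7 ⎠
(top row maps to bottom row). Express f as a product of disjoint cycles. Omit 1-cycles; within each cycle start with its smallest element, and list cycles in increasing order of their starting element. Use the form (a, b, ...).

Iterating f from 2 gives 2 → 3 → 2; that is the 2-cycle (2, 3).
Repeating from the next unused element and collecting all non-trivial cycles gives (2, 3)(4, 5, 6, 9, 7, 8).

(2, 3)(4, 5, 6, 9, 7, 8)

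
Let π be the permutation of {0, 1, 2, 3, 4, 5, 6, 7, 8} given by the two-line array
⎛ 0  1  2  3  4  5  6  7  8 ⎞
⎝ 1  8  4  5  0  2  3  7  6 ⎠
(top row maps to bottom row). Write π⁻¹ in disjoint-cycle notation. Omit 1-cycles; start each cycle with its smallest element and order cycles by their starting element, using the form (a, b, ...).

(0, 4, 2, 5, 3, 6, 8, 1)

First write π in disjoint cycles: (0, 1, 8, 6, 3, 5, 2, 4).
The inverse reverses every cycle; in canonical form, π⁻¹ = (0, 4, 2, 5, 3, 6, 8, 1).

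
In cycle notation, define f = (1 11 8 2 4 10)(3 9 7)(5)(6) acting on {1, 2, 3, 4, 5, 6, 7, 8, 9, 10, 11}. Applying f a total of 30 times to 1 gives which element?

1

1 lies in the 6-cycle (1 11 8 2 4 10).
On a 6-cycle, f^6 is the identity, so f^30 = f^0 there (30 ≡ 0 mod 6).
So f^30(1) = 1.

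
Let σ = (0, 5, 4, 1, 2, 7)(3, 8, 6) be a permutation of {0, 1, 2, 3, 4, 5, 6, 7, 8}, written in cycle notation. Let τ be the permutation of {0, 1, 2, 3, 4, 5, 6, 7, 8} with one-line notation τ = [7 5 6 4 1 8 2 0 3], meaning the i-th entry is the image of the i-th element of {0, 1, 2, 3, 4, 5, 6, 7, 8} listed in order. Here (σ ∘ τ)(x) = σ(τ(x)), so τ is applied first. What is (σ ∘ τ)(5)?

6

τ(5) = 8, then σ(8) = 6; composing gives (σ ∘ τ)(5) = 6.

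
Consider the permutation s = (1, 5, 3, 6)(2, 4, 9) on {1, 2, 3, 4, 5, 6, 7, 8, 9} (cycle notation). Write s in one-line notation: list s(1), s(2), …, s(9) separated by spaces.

Image by image: 1→5, 2→4, 3→6, 4→9, 5→3, 6→1, 7→7, 8→8, 9→2.
Listing these in domain order gives 5 4 6 9 3 1 7 8 2.

5 4 6 9 3 1 7 8 2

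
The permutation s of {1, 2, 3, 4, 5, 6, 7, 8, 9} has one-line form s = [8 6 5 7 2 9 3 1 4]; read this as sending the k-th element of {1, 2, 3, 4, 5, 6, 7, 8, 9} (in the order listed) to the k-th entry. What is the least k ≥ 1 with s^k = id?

14

The disjoint-cycle form of s has cycle lengths 7, 2.
Since disjoint cycles commute, ord(s) = lcm(7, 2) = 14.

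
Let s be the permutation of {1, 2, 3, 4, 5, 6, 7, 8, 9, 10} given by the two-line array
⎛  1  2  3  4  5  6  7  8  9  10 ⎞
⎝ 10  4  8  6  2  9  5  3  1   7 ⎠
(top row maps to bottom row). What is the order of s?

8

The disjoint-cycle form of s has cycle lengths 8, 2.
Since disjoint cycles commute, ord(s) = lcm(8, 2) = 8.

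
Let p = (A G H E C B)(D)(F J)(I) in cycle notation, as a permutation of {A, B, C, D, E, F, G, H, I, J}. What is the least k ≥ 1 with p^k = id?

6

The disjoint cycles have lengths 6, 2, 1, 1.
The order of p is the least common multiple of its cycle lengths: lcm(6, 2) = 6.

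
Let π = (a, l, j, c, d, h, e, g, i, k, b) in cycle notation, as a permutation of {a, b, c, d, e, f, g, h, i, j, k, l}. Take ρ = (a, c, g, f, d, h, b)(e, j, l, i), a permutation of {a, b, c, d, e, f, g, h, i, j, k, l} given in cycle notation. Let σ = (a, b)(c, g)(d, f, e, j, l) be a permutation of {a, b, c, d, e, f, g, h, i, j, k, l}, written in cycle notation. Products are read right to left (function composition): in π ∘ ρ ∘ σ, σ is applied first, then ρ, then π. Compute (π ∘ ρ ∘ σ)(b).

d

Chase b: σ(b) = a; ρ(a) = c; π(c) = d. Hence (π ∘ ρ ∘ σ)(b) = d.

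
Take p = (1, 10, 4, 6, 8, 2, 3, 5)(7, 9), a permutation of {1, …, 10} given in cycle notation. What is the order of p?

The cycle type of p is (8, 2).
The order of p is the least common multiple of its cycle lengths: lcm(8, 2) = 8.

8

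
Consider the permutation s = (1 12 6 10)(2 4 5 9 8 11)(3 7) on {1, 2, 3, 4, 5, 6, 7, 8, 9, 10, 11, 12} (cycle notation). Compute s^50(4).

9

4 lies in the 6-cycle (2 4 5 9 8 11).
Powers repeat with period 6 on this cycle, and 50 mod 6 = 2, so s^50(4) = s^2(4).
Stepping 2 places around the cycle: 4 → 5 → 9.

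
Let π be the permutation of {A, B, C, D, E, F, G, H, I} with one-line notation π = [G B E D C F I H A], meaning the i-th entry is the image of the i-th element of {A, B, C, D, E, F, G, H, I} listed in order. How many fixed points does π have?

The fixed points (elements with π(x) = x) are {B, D, F, H}, so there are 4.

4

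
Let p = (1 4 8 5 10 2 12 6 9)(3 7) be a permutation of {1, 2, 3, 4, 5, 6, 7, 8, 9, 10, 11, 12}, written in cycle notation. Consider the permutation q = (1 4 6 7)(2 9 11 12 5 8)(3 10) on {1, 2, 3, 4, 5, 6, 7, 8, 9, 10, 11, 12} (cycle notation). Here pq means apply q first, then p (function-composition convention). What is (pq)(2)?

First apply q: q(2) = 9, then p(9) = 1. Thus (pq)(2) = 1.

1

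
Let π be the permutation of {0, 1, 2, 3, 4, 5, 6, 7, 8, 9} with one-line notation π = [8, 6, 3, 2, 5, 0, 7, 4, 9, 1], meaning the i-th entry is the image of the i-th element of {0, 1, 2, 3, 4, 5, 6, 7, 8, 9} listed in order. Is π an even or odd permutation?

even

In disjoint-cycle form the cycle lengths are 8, 2.
A cycle is odd iff its length is even; π has 2 even-length cycles, so sgn(π) = (−1)^2 and π is even.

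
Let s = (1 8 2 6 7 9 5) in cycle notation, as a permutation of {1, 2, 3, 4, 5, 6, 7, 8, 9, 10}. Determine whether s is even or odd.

even

The cycle lengths are 7, 1, 1, 1.
A cycle is odd iff its length is even; s has 0 even-length cycles, so sgn(s) = (−1)^0 and s is even.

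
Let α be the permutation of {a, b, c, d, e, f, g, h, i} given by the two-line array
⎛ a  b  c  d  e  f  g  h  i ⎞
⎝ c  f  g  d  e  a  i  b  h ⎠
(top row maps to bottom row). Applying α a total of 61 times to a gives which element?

b

Tracing a → c → … returns to a after 7 steps, so a lies in a 7-cycle (a c g i h b f).
Powers repeat with period 7 on this cycle, and 61 mod 7 = 5, so α^61(a) = α^5(a).
Advancing 5 steps from a: a → c → g → i → h → b.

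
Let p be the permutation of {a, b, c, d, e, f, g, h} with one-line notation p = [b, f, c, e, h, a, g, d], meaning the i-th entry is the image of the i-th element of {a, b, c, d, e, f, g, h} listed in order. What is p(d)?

e

d is element number 4 of the domain, and entry number 4 of the one-line form is e, so p(d) = e.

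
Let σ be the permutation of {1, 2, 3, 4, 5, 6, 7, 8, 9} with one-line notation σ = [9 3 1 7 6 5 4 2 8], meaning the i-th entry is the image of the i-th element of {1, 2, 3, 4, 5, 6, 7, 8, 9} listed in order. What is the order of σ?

Decomposing into disjoint cycles gives cycle lengths 5, 2, 2.
The order of σ is the least common multiple of its cycle lengths: lcm(5, 2, 2) = 10.

10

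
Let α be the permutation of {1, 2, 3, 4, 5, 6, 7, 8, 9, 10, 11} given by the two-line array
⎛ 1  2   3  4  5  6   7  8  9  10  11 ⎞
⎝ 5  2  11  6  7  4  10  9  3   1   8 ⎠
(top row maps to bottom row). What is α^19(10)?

Tracing 10 → 1 → … returns to 10 after 4 steps, so 10 lies in a 4-cycle (1 5 7 10).
Powers repeat with period 4 on this cycle, and 19 mod 4 = 3, so α^19(10) = α^3(10).
Stepping 3 places around the cycle: 10 → 1 → 5 → 7.

7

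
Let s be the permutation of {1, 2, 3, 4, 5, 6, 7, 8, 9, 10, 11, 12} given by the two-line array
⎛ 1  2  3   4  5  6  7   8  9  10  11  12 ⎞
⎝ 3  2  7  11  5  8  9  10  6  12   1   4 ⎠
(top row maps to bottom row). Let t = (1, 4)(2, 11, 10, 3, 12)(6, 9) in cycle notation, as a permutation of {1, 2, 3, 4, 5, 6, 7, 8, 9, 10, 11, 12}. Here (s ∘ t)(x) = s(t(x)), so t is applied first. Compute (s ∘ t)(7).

First apply t: t(7) = 7, then s(7) = 9. Thus (s ∘ t)(7) = 9.

9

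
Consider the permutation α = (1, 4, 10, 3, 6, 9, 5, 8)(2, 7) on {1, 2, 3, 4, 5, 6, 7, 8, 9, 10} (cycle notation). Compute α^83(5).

4

5 lies in the 8-cycle (1, 4, 10, 3, 6, 9, 5, 8).
Powers repeat with period 8 on this cycle, and 83 mod 8 = 3, so α^83(5) = α^3(5).
Advancing 3 steps from 5: 5 → 8 → 1 → 4.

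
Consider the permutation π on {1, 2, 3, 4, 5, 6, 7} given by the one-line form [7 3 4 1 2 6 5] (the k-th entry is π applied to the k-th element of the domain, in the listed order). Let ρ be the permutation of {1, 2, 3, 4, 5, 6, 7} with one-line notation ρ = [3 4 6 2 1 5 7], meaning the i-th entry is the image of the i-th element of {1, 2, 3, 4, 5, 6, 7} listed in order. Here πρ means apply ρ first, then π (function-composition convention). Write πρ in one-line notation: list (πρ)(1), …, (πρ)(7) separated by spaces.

For each element, apply ρ then π: 1 → 3 → 4; 2 → 4 → 1; 3 → 6 → 6; 4 → 2 → 3; 5 → 1 → 7; 6 → 5 → 2; 7 → 7 → 5.
Collecting the images, πρ = [4 1 6 3 7 2 5].

4 1 6 3 7 2 5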